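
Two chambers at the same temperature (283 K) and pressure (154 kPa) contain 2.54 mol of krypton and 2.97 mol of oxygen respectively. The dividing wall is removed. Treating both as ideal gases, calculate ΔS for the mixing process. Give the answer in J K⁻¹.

ΔS_mix = 31.6 J/K

Mole fractions: x_A = 2.54/5.51 = 0.461, x_B = 0.539.
ΔS_mix = −R(n_A ln x_A + n_B ln x_B) = −8.314 × (2.54 ln 0.461 + 2.97 ln 0.539) = 31.6 J/K.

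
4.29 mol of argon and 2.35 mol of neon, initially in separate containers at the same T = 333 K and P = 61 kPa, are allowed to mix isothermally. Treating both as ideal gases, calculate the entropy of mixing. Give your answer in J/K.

Mole fractions: x_A = 4.29/6.64 = 0.646, x_B = 0.354.
ΔS_mix = −R(n_A ln x_A + n_B ln x_B) = −8.314 × (4.29 ln 0.646 + 2.35 ln 0.354) = 35.9 J/K.

ΔS_mix = 35.9 J/K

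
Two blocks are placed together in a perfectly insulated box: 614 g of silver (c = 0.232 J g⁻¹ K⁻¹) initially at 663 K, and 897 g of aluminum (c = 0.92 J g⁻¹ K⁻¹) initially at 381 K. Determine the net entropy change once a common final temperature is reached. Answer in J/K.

Energy balance: T_f = (m₁c₁T₁ + m₂c₂T₂)/(m₁c₁ + m₂c₂) = 422.51 K.
ΔS₁ = m₁c₁ ln(T_f/T₁) = 142.448 × ln(422.51/663) = -64.18 J/K.
ΔS₂ = m₂c₂ ln(T_f/T₂) = 825.24 × ln(422.51/381) = 85.34 J/K.
ΔS_total = -64.18 + 85.34 = 21.2 J/K.

ΔS_total = 21.2 J/K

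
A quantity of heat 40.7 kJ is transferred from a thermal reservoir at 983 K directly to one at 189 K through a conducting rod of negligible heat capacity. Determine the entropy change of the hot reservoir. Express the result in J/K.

The hot reservoir loses heat Q, so ΔS_hot = −Q/T_H = −40700/983 = -41.4 J/K.

ΔS_hot = -41.4 J/K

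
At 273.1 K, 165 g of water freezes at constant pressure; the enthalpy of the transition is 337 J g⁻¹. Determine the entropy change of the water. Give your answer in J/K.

ΔS = -204 J/K

Heat released by the substance: Q = −mL = −165 × 337 = −55605 J.
At constant T, ΔS = Q_rev/T = −55605 / 273.1 = -204 J/K.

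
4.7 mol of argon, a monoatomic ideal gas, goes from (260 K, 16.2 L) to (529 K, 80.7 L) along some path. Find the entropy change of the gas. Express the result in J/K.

ΔS = 104 J/K

Entropy is a state function: ΔS = nC_V ln(T₂/T₁) + nR ln(V₂/V₁), with C_V = 3R/2 = 12.47 J mol⁻¹ K⁻¹ for a monoatomic ideal gas.
ΔS = 4.7 × [12.47 × ln(529/260) + 8.314 × ln(80.7/16.2)] = 104 J/K.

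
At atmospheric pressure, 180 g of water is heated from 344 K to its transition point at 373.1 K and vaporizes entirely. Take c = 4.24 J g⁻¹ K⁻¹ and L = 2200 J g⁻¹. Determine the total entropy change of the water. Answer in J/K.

ΔS = 1120 J/K

Warming step: ΔS₁ = m c ln(T_tr/T_i) = 180 × 4.24 × ln(373.1/344) = 61.98 J/K.
Phase change: ΔS₂ = +mL/T_tr = 180 × 2200 / 373.1 = 1061 J/K.
ΔS_total = (61.98) + (1061) = 1120 J/K.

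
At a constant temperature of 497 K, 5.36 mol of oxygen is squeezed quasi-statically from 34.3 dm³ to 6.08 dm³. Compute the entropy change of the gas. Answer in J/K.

ΔS_gas = -77.1 J/K

For an isothermal ideal gas ΔS_gas = nR ln(V₂/V₁) = 5.36 × 8.314 × ln(6.08/34.3) = -77.1 J/K.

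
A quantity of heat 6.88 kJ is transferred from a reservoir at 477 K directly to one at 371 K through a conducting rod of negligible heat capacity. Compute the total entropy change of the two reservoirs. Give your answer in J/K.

ΔS_hot = −Q/T_H = −6880/477 = -14.42 J/K and ΔS_cold = +Q/T_C = 6880/371 = 18.54 J/K.
ΔS_total = -14.42 + 18.54 = 4.12 J/K, positive as the second law requires.

ΔS_total = 4.12 J/K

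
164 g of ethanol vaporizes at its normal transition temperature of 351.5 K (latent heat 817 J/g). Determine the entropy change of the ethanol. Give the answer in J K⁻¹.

ΔS = 381 J/K

Heat absorbed by the substance: Q = mL = 164 × 817 = 133988 J.
At constant T, ΔS = Q_rev/T = 133988 / 351.5 = 381 J/K.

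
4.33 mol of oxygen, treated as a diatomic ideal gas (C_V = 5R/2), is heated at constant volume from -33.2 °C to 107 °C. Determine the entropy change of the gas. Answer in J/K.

ΔS = 41.4 J/K

In kelvin: T₁ = 239.95 K, T₂ = 380.15 K. At constant volume, ΔS = nC_V ln(T₂/T₁) with C_V = 5R/2 = 20.79 J mol⁻¹ K⁻¹.
ΔS = 4.33 × 20.79 × ln(380.15/239.95) = 41.4 J/K.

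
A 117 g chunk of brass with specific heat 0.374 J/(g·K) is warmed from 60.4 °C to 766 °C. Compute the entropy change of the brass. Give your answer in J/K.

In kelvin: T₁ = 333.55 K, T₂ = 1039.15 K. ΔS = ∫dQ_rev/T = m c ln(T₂/T₁) = 117 × 0.374 × ln(1039.15/333.55) = 49.7 J/K.

ΔS = 49.7 J/K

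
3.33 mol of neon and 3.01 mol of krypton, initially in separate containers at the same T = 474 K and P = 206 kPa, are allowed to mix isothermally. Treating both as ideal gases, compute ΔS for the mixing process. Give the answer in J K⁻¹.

ΔS_mix = 36.5 J/K

Mole fractions: x_A = 3.33/6.34 = 0.525, x_B = 0.475.
ΔS_mix = −R(n_A ln x_A + n_B ln x_B) = −8.314 × (3.33 ln 0.525 + 3.01 ln 0.475) = 36.5 J/K.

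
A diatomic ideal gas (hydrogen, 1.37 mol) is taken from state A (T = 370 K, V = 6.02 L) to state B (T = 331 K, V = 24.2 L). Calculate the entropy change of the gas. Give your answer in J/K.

Entropy is a state function: ΔS = nC_V ln(T₂/T₁) + nR ln(V₂/V₁), with C_V = 5R/2 = 20.79 J mol⁻¹ K⁻¹ for a diatomic ideal gas.
ΔS = 1.37 × [20.79 × ln(331/370) + 8.314 × ln(24.2/6.02)] = 12.7 J/K.

ΔS = 12.7 J/K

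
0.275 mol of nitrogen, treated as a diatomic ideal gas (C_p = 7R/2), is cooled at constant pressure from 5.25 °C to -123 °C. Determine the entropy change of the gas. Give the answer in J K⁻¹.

In kelvin: T₁ = 278.4 K, T₂ = 150.15 K. At constant pressure, ΔS = nC_p ln(T₂/T₁) with C_p = 7R/2 = 29.1 J mol⁻¹ K⁻¹.
ΔS = 0.275 × 29.1 × ln(150.15/278.4) = -4.94 J/K.

ΔS = -4.94 J/K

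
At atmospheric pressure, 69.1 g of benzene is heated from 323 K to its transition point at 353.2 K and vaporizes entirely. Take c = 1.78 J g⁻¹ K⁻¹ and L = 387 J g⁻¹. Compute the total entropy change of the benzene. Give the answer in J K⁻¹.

Warming step: ΔS₁ = m c ln(T_tr/T_i) = 69.1 × 1.78 × ln(353.2/323) = 10.99 J/K.
Phase change: ΔS₂ = +mL/T_tr = 69.1 × 387 / 353.2 = 75.71 J/K.
ΔS_total = (10.99) + (75.71) = 86.7 J/K.

ΔS = 86.7 J/K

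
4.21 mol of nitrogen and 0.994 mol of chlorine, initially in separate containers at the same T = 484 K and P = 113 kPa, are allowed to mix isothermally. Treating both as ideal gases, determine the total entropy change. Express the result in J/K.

Mole fractions: x_A = 4.21/5.2 = 0.809, x_B = 0.191.
ΔS_mix = −R(n_A ln x_A + n_B ln x_B) = −8.314 × (4.21 ln 0.809 + 0.994 ln 0.191) = 21.1 J/K.

ΔS_mix = 21.1 J/K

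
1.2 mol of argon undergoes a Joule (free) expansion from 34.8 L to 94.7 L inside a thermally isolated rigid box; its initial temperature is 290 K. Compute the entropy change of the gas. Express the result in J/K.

For an ideal gas in free expansion Q = 0 and W = 0, so T is unchanged.
Entropy is a state function; using a reversible isothermal path, ΔS_gas = nR ln(V₂/V₁) = 1.2 × 8.314 × ln(94.7/34.8) = 9.99 J/K.

ΔS_gas = 9.99 J/K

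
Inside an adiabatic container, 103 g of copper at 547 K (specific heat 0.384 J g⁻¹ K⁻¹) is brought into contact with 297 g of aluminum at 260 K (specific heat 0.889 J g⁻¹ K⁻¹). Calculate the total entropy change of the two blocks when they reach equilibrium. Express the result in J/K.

ΔS_total = 11.4 J/K

Energy balance: T_f = (m₁c₁T₁ + m₂c₂T₂)/(m₁c₁ + m₂c₂) = 297.39 K.
ΔS₁ = m₁c₁ ln(T_f/T₁) = 39.552 × ln(297.39/547) = -24.1 J/K.
ΔS₂ = m₂c₂ ln(T_f/T₂) = 264.033 × ln(297.39/260) = 35.48 J/K.
ΔS_total = -24.1 + 35.48 = 11.4 J/K.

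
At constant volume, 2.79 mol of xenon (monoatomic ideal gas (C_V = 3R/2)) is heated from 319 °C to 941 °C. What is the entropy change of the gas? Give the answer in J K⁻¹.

ΔS = 25 J/K

In kelvin: T₁ = 592.15 K, T₂ = 1214.15 K. At constant volume, ΔS = nC_V ln(T₂/T₁) with C_V = 3R/2 = 12.47 J mol⁻¹ K⁻¹.
ΔS = 2.79 × 12.47 × ln(1214.15/592.15) = 25 J/K.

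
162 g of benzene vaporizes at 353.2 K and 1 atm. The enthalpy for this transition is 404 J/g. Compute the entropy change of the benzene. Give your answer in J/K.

ΔS = 185 J/K

Heat absorbed by the substance: Q = mL = 162 × 404 = 65448 J.
At constant T, ΔS = Q_rev/T = 65448 / 353.2 = 185 J/K.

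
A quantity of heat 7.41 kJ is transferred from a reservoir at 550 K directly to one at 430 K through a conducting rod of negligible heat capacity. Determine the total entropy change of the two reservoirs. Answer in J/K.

ΔS_hot = −Q/T_H = −7410/550 = -13.47 J/K and ΔS_cold = +Q/T_C = 7410/430 = 17.23 J/K.
ΔS_total = -13.47 + 17.23 = 3.76 J/K, positive as the second law requires.

ΔS_total = 3.76 J/K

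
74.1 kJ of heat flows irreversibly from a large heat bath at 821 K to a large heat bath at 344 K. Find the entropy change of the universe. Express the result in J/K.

ΔS_hot = −Q/T_H = −74100/821 = -90.26 J/K and ΔS_cold = +Q/T_C = 74100/344 = 215.4 J/K.
ΔS_total = -90.26 + 215.4 = 125 J/K, positive as the second law requires.

ΔS_total = 125 J/K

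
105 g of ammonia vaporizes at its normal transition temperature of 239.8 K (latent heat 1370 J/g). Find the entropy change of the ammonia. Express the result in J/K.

ΔS = 600 J/K

Heat absorbed by the substance: Q = mL = 105 × 1370 = 143850 J.
At constant T, ΔS = Q_rev/T = 143850 / 239.8 = 600 J/K.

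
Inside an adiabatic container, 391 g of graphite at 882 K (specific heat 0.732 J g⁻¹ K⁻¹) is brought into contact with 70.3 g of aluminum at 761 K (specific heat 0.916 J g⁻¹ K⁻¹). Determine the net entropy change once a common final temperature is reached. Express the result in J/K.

ΔS_total = 0.555 J/K

Energy balance: T_f = (m₁c₁T₁ + m₂c₂T₂)/(m₁c₁ + m₂c₂) = 859.78 K.
ΔS₁ = m₁c₁ ln(T_f/T₁) = 286.212 × ln(859.78/882) = -7.304 J/K.
ΔS₂ = m₂c₂ ln(T_f/T₂) = 64.3948 × ln(859.78/761) = 7.859 J/K.
ΔS_total = -7.304 + 7.859 = 0.555 J/K.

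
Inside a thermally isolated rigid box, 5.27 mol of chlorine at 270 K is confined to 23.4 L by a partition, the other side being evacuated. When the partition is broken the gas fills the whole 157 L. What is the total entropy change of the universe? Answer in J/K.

No heat is exchanged and no work is done, so the ideal-gas temperature stays constant.
Entropy is a state function; using a reversible isothermal path, ΔS_gas = nR ln(V₂/V₁) = 5.27 × 8.314 × ln(157/23.4) = 83.4 J/K.
The insulated surroundings exchange no heat, so ΔS_surr = 0 and ΔS_universe = ΔS_gas.

ΔS_universe = 83.4 J/K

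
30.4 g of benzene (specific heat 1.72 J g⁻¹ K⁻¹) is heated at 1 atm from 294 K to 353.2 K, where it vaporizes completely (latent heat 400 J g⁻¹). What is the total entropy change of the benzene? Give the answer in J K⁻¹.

ΔS = 44 J/K

Warming step: ΔS₁ = m c ln(T_tr/T_i) = 30.4 × 1.72 × ln(353.2/294) = 9.592 J/K.
Phase change: ΔS₂ = +mL/T_tr = 30.4 × 400 / 353.2 = 34.43 J/K.
ΔS_total = (9.592) + (34.43) = 44 J/K.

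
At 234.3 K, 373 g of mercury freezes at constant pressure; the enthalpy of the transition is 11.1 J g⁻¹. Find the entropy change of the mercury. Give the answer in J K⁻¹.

ΔS = -17.7 J/K

Heat released by the substance: Q = −mL = −373 × 11.1 = −4140.3 J.
At constant T, ΔS = Q_rev/T = −4140.3 / 234.3 = -17.7 J/K.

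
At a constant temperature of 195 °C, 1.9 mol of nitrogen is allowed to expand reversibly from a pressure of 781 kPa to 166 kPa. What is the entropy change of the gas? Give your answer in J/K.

ΔS_gas = 24.5 J/K

For an isothermal ideal gas ΔS_gas = nR ln(P₁/P₂) = 1.9 × 8.314 × ln(781/166) = 24.5 J/K.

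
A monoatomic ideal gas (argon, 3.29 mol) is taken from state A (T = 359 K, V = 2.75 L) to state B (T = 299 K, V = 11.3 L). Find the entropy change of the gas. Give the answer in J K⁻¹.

Entropy is a state function: ΔS = nC_V ln(T₂/T₁) + nR ln(V₂/V₁), with C_V = 3R/2 = 12.47 J mol⁻¹ K⁻¹ for a monoatomic ideal gas.
ΔS = 3.29 × [12.47 × ln(299/359) + 8.314 × ln(11.3/2.75)] = 31.2 J/K.

ΔS = 31.2 J/K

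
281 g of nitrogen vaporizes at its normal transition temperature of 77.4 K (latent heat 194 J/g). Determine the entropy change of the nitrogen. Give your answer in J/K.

ΔS = 704 J/K

Heat absorbed by the substance: Q = mL = 281 × 194 = 54514 J.
At constant T, ΔS = Q_rev/T = 54514 / 77.4 = 704 J/K.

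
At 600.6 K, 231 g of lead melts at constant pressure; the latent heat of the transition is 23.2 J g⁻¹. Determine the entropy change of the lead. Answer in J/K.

Heat absorbed by the substance: Q = mL = 231 × 23.2 = 5359.2 J.
At constant T, ΔS = Q_rev/T = 5359.2 / 600.6 = 8.92 J/K.

ΔS = 8.92 J/K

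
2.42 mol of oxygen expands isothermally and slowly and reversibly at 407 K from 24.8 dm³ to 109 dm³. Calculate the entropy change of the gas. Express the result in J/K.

For an isothermal ideal gas ΔS_gas = nR ln(V₂/V₁) = 2.42 × 8.314 × ln(109/24.8) = 29.8 J/K.

ΔS_gas = 29.8 J/K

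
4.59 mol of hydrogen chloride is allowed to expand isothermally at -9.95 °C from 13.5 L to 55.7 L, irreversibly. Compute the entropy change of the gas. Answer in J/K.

Entropy is a state function, so ΔS_gas depends only on the end states.
For an isothermal ideal gas ΔS_gas = nR ln(V₂/V₁) = 4.59 × 8.314 × ln(55.7/13.5) = 54.1 J/K.

ΔS_gas = 54.1 J/K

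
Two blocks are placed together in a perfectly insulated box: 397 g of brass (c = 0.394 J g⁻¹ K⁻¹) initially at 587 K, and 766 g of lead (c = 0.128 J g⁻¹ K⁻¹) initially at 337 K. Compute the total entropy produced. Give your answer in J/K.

ΔS_total = 8.8 J/K

Energy balance: T_f = (m₁c₁T₁ + m₂c₂T₂)/(m₁c₁ + m₂c₂) = 490.67 K.
ΔS₁ = m₁c₁ ln(T_f/T₁) = 156.418 × ln(490.67/587) = -28.04 J/K.
ΔS₂ = m₂c₂ ln(T_f/T₂) = 98.048 × ln(490.67/337) = 36.84 J/K.
ΔS_total = -28.04 + 36.84 = 8.8 J/K.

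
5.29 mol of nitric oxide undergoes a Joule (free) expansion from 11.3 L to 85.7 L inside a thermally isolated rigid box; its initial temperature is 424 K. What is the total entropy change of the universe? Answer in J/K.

ΔS_universe = 89.1 J/K

For an ideal gas in free expansion Q = 0 and W = 0, so T is unchanged.
Entropy is a state function; using a reversible isothermal path, ΔS_gas = nR ln(V₂/V₁) = 5.29 × 8.314 × ln(85.7/11.3) = 89.1 J/K.
The insulated surroundings exchange no heat, so ΔS_surr = 0 and ΔS_universe = ΔS_gas.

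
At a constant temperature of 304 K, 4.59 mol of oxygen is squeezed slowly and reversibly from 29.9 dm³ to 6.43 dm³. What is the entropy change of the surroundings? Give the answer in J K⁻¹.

ΔS_surr = 58.6 J/K

For an isothermal ideal gas ΔS_gas = nR ln(V₂/V₁) = 4.59 × 8.314 × ln(6.43/29.9) = -58.6 J/K.
The process is reversible, so ΔS_surr = −ΔS_gas = 58.6 J/K and ΔS_universe = 0.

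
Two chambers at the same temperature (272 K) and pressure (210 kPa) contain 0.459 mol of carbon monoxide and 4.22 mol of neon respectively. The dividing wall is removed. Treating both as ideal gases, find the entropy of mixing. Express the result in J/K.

ΔS_mix = 12.5 J/K

Mole fractions: x_A = 0.459/4.68 = 0.0981, x_B = 0.902.
ΔS_mix = −R(n_A ln x_A + n_B ln x_B) = −8.314 × (0.459 ln 0.0981 + 4.22 ln 0.902) = 12.5 J/K.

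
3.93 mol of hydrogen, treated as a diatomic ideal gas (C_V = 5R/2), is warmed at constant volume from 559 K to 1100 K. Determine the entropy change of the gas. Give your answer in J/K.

ΔS = 55.3 J/K

At constant volume, ΔS = nC_V ln(T₂/T₁) with C_V = 5R/2 = 20.79 J mol⁻¹ K⁻¹.
ΔS = 3.93 × 20.79 × ln(1100/559) = 55.3 J/K.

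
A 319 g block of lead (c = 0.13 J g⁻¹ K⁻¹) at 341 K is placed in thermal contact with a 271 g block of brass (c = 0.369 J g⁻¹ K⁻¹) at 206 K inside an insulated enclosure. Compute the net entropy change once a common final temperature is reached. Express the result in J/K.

Energy balance: T_f = (m₁c₁T₁ + m₂c₂T₂)/(m₁c₁ + m₂c₂) = 245.57 K.
ΔS₁ = m₁c₁ ln(T_f/T₁) = 41.47 × ln(245.57/341) = -13.61 J/K.
ΔS₂ = m₂c₂ ln(T_f/T₂) = 99.999 × ln(245.57/206) = 17.57 J/K.
ΔS_total = -13.61 + 17.57 = 3.96 J/K.

ΔS_total = 3.96 J/K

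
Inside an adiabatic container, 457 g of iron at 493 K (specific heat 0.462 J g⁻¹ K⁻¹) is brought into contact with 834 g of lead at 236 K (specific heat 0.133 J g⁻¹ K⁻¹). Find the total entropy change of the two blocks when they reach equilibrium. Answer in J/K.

Energy balance: T_f = (m₁c₁T₁ + m₂c₂T₂)/(m₁c₁ + m₂c₂) = 404.48 K.
ΔS₁ = m₁c₁ ln(T_f/T₁) = 211.134 × ln(404.48/493) = -41.78 J/K.
ΔS₂ = m₂c₂ ln(T_f/T₂) = 110.922 × ln(404.48/236) = 59.76 J/K.
ΔS_total = -41.78 + 59.76 = 18 J/K.

ΔS_total = 18 J/K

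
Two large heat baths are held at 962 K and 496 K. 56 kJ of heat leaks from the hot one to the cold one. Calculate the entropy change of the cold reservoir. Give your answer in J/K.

ΔS_cold = 113 J/K

The cold reservoir gains heat Q, so ΔS_cold = +Q/T_C = 56000/496 = 113 J/K.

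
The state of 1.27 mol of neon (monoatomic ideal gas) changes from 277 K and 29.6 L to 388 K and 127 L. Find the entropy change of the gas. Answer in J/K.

Entropy is a state function: ΔS = nC_V ln(T₂/T₁) + nR ln(V₂/V₁), with C_V = 3R/2 = 12.47 J mol⁻¹ K⁻¹ for a monoatomic ideal gas.
ΔS = 1.27 × [12.47 × ln(388/277) + 8.314 × ln(127/29.6)] = 20.7 J/K.

ΔS = 20.7 J/K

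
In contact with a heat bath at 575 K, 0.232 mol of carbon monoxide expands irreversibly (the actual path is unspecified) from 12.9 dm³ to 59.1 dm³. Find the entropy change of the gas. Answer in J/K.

ΔS_gas = 2.94 J/K

Entropy is a state function, so ΔS_gas depends only on the end states.
For an isothermal ideal gas ΔS_gas = nR ln(V₂/V₁) = 0.232 × 8.314 × ln(59.1/12.9) = 2.94 J/K.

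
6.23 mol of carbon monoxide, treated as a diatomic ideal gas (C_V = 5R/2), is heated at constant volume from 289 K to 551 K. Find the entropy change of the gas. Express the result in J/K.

ΔS = 83.6 J/K

At constant volume, ΔS = nC_V ln(T₂/T₁) with C_V = 5R/2 = 20.79 J mol⁻¹ K⁻¹.
ΔS = 6.23 × 20.79 × ln(551/289) = 83.6 J/K.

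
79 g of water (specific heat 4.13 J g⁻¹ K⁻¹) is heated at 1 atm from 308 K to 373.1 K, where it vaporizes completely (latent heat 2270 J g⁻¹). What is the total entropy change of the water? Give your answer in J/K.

ΔS = 543 J/K

Warming step: ΔS₁ = m c ln(T_tr/T_i) = 79 × 4.13 × ln(373.1/308) = 62.56 J/K.
Phase change: ΔS₂ = +mL/T_tr = 79 × 2270 / 373.1 = 480.6 J/K.
ΔS_total = (62.56) + (480.6) = 543 J/K.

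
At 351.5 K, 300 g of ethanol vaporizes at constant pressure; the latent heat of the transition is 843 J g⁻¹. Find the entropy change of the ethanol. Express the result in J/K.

Heat absorbed by the substance: Q = mL = 300 × 843 = 252900 J.
At constant T, ΔS = Q_rev/T = 252900 / 351.5 = 719 J/K.

ΔS = 719 J/K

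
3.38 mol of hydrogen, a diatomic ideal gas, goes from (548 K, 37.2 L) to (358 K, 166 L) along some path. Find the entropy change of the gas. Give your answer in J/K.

Entropy is a state function: ΔS = nC_V ln(T₂/T₁) + nR ln(V₂/V₁), with C_V = 5R/2 = 20.79 J mol⁻¹ K⁻¹ for a diatomic ideal gas.
ΔS = 3.38 × [20.79 × ln(358/548) + 8.314 × ln(166/37.2)] = 12.1 J/K.

ΔS = 12.1 J/K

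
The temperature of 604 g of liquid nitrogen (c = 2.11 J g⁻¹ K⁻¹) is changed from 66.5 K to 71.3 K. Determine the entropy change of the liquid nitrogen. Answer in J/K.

ΔS = ∫dQ_rev/T = m c ln(T₂/T₁) = 604 × 2.11 × ln(71.3/66.5) = 88.8 J/K.

ΔS = 88.8 J/K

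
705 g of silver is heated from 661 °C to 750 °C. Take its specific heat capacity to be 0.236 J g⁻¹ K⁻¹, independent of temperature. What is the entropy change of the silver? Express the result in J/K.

ΔS = 15.1 J/K

In kelvin: T₁ = 934.15 K, T₂ = 1023.15 K. ΔS = ∫dQ_rev/T = m c ln(T₂/T₁) = 705 × 0.236 × ln(1023.15/934.15) = 15.1 J/K.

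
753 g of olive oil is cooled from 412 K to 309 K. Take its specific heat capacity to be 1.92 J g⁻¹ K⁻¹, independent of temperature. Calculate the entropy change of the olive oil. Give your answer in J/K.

ΔS = ∫dQ_rev/T = m c ln(T₂/T₁) = 753 × 1.92 × ln(309/412) = -416 J/K.

ΔS = -416 J/K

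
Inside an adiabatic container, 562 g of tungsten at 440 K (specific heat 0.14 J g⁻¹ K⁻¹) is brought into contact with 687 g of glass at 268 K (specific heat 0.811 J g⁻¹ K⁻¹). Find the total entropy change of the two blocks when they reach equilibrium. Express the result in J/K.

Energy balance: T_f = (m₁c₁T₁ + m₂c₂T₂)/(m₁c₁ + m₂c₂) = 289.28 K.
ΔS₁ = m₁c₁ ln(T_f/T₁) = 78.68 × ln(289.28/440) = -33 J/K.
ΔS₂ = m₂c₂ ln(T_f/T₂) = 557.157 × ln(289.28/268) = 42.58 J/K.
ΔS_total = -33 + 42.58 = 9.58 J/K.

ΔS_total = 9.58 J/K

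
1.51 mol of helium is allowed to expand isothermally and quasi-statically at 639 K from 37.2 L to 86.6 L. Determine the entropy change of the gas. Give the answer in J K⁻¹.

For an isothermal ideal gas ΔS_gas = nR ln(V₂/V₁) = 1.51 × 8.314 × ln(86.6/37.2) = 10.6 J/K.

ΔS_gas = 10.6 J/K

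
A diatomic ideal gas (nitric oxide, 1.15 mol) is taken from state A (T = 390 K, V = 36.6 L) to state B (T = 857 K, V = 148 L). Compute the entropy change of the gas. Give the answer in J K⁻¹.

ΔS = 32.2 J/K

Entropy is a state function: ΔS = nC_V ln(T₂/T₁) + nR ln(V₂/V₁), with C_V = 5R/2 = 20.79 J mol⁻¹ K⁻¹ for a diatomic ideal gas.
ΔS = 1.15 × [20.79 × ln(857/390) + 8.314 × ln(148/36.6)] = 32.2 J/K.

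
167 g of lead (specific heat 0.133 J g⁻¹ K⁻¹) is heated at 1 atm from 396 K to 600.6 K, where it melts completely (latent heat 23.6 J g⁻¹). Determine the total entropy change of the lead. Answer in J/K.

Warming step: ΔS₁ = m c ln(T_tr/T_i) = 167 × 0.133 × ln(600.6/396) = 9.251 J/K.
Phase change: ΔS₂ = +mL/T_tr = 167 × 23.6 / 600.6 = 6.562 J/K.
ΔS_total = (9.251) + (6.562) = 15.8 J/K.

ΔS = 15.8 J/K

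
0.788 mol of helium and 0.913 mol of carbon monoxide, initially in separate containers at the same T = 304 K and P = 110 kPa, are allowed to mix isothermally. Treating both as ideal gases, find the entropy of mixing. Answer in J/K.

ΔS_mix = 9.76 J/K

Mole fractions: x_A = 0.788/1.7 = 0.463, x_B = 0.537.
ΔS_mix = −R(n_A ln x_A + n_B ln x_B) = −8.314 × (0.788 ln 0.463 + 0.913 ln 0.537) = 9.76 J/K.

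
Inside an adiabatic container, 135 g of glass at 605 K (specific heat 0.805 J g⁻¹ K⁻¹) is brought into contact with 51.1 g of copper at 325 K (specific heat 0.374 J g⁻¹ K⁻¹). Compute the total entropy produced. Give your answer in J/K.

Energy balance: T_f = (m₁c₁T₁ + m₂c₂T₂)/(m₁c₁ + m₂c₂) = 563.12 K.
ΔS₁ = m₁c₁ ln(T_f/T₁) = 108.675 × ln(563.12/605) = -7.795 J/K.
ΔS₂ = m₂c₂ ln(T_f/T₂) = 19.1114 × ln(563.12/325) = 10.51 J/K.
ΔS_total = -7.795 + 10.51 = 2.71 J/K.

ΔS_total = 2.71 J/K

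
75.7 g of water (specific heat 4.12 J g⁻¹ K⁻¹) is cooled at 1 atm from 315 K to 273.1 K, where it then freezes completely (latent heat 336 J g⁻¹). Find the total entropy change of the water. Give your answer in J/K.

Cooling step: ΔS₁ = m c ln(T_tr/T_i) = 75.7 × 4.12 × ln(273.1/315) = -44.52 J/K.
Phase change: ΔS₂ = −mL/T_tr = −75.7 × 336 / 273.1 = -93.14 J/K.
ΔS_total = (-44.52) + (-93.14) = -138 J/K.

ΔS = -138 J/K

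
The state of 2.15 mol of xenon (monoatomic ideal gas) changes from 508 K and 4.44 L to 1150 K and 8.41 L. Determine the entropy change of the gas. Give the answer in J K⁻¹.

Entropy is a state function: ΔS = nC_V ln(T₂/T₁) + nR ln(V₂/V₁), with C_V = 3R/2 = 12.47 J mol⁻¹ K⁻¹ for a monoatomic ideal gas.
ΔS = 2.15 × [12.47 × ln(1150/508) + 8.314 × ln(8.41/4.44)] = 33.3 J/K.

ΔS = 33.3 J/K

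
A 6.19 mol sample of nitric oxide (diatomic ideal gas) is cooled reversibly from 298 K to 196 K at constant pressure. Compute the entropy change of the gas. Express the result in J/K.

ΔS = -75.5 J/K

At constant pressure, ΔS = nC_p ln(T₂/T₁) with C_p = 7R/2 = 29.1 J mol⁻¹ K⁻¹.
ΔS = 6.19 × 29.1 × ln(196/298) = -75.5 J/K.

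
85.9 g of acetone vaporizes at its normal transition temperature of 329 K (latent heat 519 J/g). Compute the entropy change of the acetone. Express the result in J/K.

ΔS = 136 J/K

Heat absorbed by the substance: Q = mL = 85.9 × 519 = 44582.1 J.
At constant T, ΔS = Q_rev/T = 44582.1 / 329 = 136 J/K.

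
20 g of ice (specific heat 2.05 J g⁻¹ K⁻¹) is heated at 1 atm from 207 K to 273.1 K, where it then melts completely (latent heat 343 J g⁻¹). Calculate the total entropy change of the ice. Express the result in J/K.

ΔS = 36.5 J/K

Warming step: ΔS₁ = m c ln(T_tr/T_i) = 20 × 2.05 × ln(273.1/207) = 11.36 J/K.
Phase change: ΔS₂ = +mL/T_tr = 20 × 343 / 273.1 = 25.12 J/K.
ΔS_total = (11.36) + (25.12) = 36.5 J/K.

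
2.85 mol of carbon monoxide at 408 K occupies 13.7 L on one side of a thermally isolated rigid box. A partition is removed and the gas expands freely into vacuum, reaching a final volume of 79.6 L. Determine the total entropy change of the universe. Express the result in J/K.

ΔS_universe = 41.7 J/K

For an ideal gas in free expansion Q = 0 and W = 0, so T is unchanged.
Entropy is a state function; using a reversible isothermal path, ΔS_gas = nR ln(V₂/V₁) = 2.85 × 8.314 × ln(79.6/13.7) = 41.7 J/K.
The insulated surroundings exchange no heat, so ΔS_surr = 0 and ΔS_universe = ΔS_gas.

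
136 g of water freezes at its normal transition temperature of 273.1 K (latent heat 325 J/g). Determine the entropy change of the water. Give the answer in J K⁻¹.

ΔS = -162 J/K

Heat released by the substance: Q = −mL = −136 × 325 = −44200 J.
At constant T, ΔS = Q_rev/T = −44200 / 273.1 = -162 J/K.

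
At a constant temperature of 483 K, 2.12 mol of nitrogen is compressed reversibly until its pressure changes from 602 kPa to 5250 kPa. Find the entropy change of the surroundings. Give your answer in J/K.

For an isothermal ideal gas ΔS_gas = nR ln(P₁/P₂) = 2.12 × 8.314 × ln(602/5250) = -38.2 J/K.
The process is reversible, so ΔS_surr = −ΔS_gas = 38.2 J/K and ΔS_universe = 0.

ΔS_surr = 38.2 J/K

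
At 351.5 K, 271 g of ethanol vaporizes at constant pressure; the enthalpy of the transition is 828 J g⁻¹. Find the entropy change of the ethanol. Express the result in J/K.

Heat absorbed by the substance: Q = mL = 271 × 828 = 224388 J.
At constant T, ΔS = Q_rev/T = 224388 / 351.5 = 638 J/K.

ΔS = 638 J/K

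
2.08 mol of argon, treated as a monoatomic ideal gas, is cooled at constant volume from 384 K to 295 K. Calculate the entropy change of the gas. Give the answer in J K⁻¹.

ΔS = -6.84 J/K

At constant volume, ΔS = nC_V ln(T₂/T₁) with C_V = 3R/2 = 12.47 J mol⁻¹ K⁻¹.
ΔS = 2.08 × 12.47 × ln(295/384) = -6.84 J/K.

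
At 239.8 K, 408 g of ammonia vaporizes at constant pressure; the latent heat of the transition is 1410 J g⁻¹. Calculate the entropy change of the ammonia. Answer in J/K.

ΔS = 2400 J/K

Heat absorbed by the substance: Q = mL = 408 × 1410 = 575280 J.
At constant T, ΔS = Q_rev/T = 575280 / 239.8 = 2400 J/K.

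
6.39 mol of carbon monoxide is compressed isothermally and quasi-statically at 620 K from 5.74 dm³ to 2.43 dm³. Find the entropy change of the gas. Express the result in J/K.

For an isothermal ideal gas ΔS_gas = nR ln(V₂/V₁) = 6.39 × 8.314 × ln(2.43/5.74) = -45.7 J/K.

ΔS_gas = -45.7 J/K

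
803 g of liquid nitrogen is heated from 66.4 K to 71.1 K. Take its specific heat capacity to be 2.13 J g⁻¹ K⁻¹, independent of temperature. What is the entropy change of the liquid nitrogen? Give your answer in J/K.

ΔS = 117 J/K

ΔS = ∫dQ_rev/T = m c ln(T₂/T₁) = 803 × 2.13 × ln(71.1/66.4) = 117 J/K.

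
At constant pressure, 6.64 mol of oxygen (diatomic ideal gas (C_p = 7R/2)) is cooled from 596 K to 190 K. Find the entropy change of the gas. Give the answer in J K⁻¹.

ΔS = -221 J/K

At constant pressure, ΔS = nC_p ln(T₂/T₁) with C_p = 7R/2 = 29.1 J mol⁻¹ K⁻¹.
ΔS = 6.64 × 29.1 × ln(190/596) = -221 J/K.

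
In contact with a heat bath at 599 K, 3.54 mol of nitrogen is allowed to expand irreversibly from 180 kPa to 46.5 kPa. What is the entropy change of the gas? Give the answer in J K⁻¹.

Entropy is a state function, so ΔS_gas depends only on the end states.
For an isothermal ideal gas ΔS_gas = nR ln(P₁/P₂) = 3.54 × 8.314 × ln(180/46.5) = 39.8 J/K.

ΔS_gas = 39.8 J/K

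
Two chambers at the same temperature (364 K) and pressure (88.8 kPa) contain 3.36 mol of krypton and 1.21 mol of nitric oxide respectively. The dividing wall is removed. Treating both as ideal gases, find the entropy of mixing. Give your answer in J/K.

Mole fractions: x_A = 3.36/4.57 = 0.735, x_B = 0.265.
ΔS_mix = −R(n_A ln x_A + n_B ln x_B) = −8.314 × (3.36 ln 0.735 + 1.21 ln 0.265) = 22 J/K.

ΔS_mix = 22 J/K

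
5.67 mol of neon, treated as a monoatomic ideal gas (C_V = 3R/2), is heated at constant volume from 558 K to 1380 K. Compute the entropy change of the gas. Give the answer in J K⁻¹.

ΔS = 64 J/K

At constant volume, ΔS = nC_V ln(T₂/T₁) with C_V = 3R/2 = 12.47 J mol⁻¹ K⁻¹.
ΔS = 5.67 × 12.47 × ln(1380/558) = 64 J/K.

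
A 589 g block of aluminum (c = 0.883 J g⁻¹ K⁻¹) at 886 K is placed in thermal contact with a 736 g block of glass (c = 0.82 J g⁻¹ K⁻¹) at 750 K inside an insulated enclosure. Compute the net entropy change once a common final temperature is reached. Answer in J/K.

Energy balance: T_f = (m₁c₁T₁ + m₂c₂T₂)/(m₁c₁ + m₂c₂) = 812.95 K.
ΔS₁ = m₁c₁ ln(T_f/T₁) = 520.087 × ln(812.95/886) = -44.75 J/K.
ΔS₂ = m₂c₂ ln(T_f/T₂) = 603.52 × ln(812.95/750) = 48.64 J/K.
ΔS_total = -44.75 + 48.64 = 3.89 J/K.

ΔS_total = 3.89 J/K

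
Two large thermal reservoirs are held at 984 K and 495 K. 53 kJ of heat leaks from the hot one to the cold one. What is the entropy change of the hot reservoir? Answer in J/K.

ΔS_hot = -53.9 J/K

The hot reservoir loses heat Q, so ΔS_hot = −Q/T_H = −53000/984 = -53.9 J/K.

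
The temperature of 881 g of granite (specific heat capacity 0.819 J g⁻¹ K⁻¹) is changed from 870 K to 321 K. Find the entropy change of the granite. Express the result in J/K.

ΔS = ∫dQ_rev/T = m c ln(T₂/T₁) = 881 × 0.819 × ln(321/870) = -719 J/K.

ΔS = -719 J/K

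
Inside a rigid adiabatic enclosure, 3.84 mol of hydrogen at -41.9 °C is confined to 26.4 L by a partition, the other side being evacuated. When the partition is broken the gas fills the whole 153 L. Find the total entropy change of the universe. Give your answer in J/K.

ΔS_universe = 56.1 J/K

For an ideal gas in free expansion Q = 0 and W = 0, so T is unchanged.
Entropy is a state function; using a reversible isothermal path, ΔS_gas = nR ln(V₂/V₁) = 3.84 × 8.314 × ln(153/26.4) = 56.1 J/K.
The insulated surroundings exchange no heat, so ΔS_surr = 0 and ΔS_universe = ΔS_gas.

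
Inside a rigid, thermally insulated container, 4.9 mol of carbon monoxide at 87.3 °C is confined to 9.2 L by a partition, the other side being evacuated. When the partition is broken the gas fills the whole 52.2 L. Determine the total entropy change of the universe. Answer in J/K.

ΔS_universe = 70.7 J/K

No heat is exchanged and no work is done, so the ideal-gas temperature stays constant.
Entropy is a state function; using a reversible isothermal path, ΔS_gas = nR ln(V₂/V₁) = 4.9 × 8.314 × ln(52.2/9.2) = 70.7 J/K.
The insulated surroundings exchange no heat, so ΔS_surr = 0 and ΔS_universe = ΔS_gas.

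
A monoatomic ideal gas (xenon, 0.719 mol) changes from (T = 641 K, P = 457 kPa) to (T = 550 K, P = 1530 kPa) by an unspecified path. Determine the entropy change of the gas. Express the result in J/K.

ΔS = nC_p ln(T₂/T₁) − nR ln(P₂/P₁), with C_p = 5R/2 = 20.79 J mol⁻¹ K⁻¹ for a monoatomic ideal gas.
ΔS = 0.719 × [20.79 × ln(550/641) − 8.314 × ln(1530/457)] = -9.51 J/K.

ΔS = -9.51 J/K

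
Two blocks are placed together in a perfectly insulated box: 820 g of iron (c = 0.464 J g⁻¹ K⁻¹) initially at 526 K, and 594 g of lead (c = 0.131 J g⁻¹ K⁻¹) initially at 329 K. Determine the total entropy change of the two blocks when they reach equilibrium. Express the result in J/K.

ΔS_total = 6.4 J/K

Energy balance: T_f = (m₁c₁T₁ + m₂c₂T₂)/(m₁c₁ + m₂c₂) = 492.55 K.
ΔS₁ = m₁c₁ ln(T_f/T₁) = 380.48 × ln(492.55/526) = -25 J/K.
ΔS₂ = m₂c₂ ln(T_f/T₂) = 77.814 × ln(492.55/329) = 31.4 J/K.
ΔS_total = -25 + 31.4 = 6.4 J/K.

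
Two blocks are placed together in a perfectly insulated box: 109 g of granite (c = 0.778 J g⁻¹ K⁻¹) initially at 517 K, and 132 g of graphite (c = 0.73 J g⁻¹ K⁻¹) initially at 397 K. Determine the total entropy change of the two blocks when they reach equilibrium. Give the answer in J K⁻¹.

ΔS_total = 1.58 J/K

Energy balance: T_f = (m₁c₁T₁ + m₂c₂T₂)/(m₁c₁ + m₂c₂) = 453.17 K.
ΔS₁ = m₁c₁ ln(T_f/T₁) = 84.802 × ln(453.17/517) = -11.17 J/K.
ΔS₂ = m₂c₂ ln(T_f/T₂) = 96.36 × ln(453.17/397) = 12.75 J/K.
ΔS_total = -11.17 + 12.75 = 1.58 J/K.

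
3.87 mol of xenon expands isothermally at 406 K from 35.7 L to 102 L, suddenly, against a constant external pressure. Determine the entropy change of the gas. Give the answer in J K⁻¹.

Entropy is a state function, so ΔS_gas depends only on the end states.
For an isothermal ideal gas ΔS_gas = nR ln(V₂/V₁) = 3.87 × 8.314 × ln(102/35.7) = 33.8 J/K.

ΔS_gas = 33.8 J/K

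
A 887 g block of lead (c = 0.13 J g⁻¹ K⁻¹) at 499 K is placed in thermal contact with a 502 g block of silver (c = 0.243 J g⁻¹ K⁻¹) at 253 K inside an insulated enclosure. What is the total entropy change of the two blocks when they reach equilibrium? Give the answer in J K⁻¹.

Energy balance: T_f = (m₁c₁T₁ + m₂c₂T₂)/(m₁c₁ + m₂c₂) = 372.54 K.
ΔS₁ = m₁c₁ ln(T_f/T₁) = 115.31 × ln(372.54/499) = -33.7 J/K.
ΔS₂ = m₂c₂ ln(T_f/T₂) = 121.986 × ln(372.54/253) = 47.2 J/K.
ΔS_total = -33.7 + 47.2 = 13.5 J/K.

ΔS_total = 13.5 J/K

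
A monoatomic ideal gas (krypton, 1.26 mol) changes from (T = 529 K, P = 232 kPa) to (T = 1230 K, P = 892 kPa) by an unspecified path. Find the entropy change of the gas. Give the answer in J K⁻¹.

ΔS = 7.99 J/K

ΔS = nC_p ln(T₂/T₁) − nR ln(P₂/P₁), with C_p = 5R/2 = 20.79 J mol⁻¹ K⁻¹ for a monoatomic ideal gas.
ΔS = 1.26 × [20.79 × ln(1230/529) − 8.314 × ln(892/232)] = 7.99 J/K.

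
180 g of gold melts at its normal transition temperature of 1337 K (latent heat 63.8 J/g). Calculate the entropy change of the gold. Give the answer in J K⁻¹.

ΔS = 8.59 J/K

Heat absorbed by the substance: Q = mL = 180 × 63.8 = 11484 J.
At constant T, ΔS = Q_rev/T = 11484 / 1337 = 8.59 J/K.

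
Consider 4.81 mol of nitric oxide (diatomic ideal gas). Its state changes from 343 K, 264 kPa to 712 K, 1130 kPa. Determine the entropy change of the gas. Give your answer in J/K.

ΔS = nC_p ln(T₂/T₁) − nR ln(P₂/P₁), with C_p = 7R/2 = 29.1 J mol⁻¹ K⁻¹ for a diatomic ideal gas.
ΔS = 4.81 × [29.1 × ln(712/343) − 8.314 × ln(1130/264)] = 44.1 J/K.

ΔS = 44.1 J/K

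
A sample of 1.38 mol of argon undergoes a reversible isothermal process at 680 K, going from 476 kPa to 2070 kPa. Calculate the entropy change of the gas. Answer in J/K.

For an isothermal ideal gas ΔS_gas = nR ln(P₁/P₂) = 1.38 × 8.314 × ln(476/2070) = -16.9 J/K.

ΔS_gas = -16.9 J/K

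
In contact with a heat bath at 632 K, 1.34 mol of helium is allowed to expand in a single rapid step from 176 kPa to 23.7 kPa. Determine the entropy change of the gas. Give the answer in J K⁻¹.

Entropy is a state function, so ΔS_gas depends only on the end states.
For an isothermal ideal gas ΔS_gas = nR ln(P₁/P₂) = 1.34 × 8.314 × ln(176/23.7) = 22.3 J/K.

ΔS_gas = 22.3 J/K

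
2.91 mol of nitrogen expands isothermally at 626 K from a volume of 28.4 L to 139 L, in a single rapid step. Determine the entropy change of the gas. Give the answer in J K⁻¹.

ΔS_gas = 38.4 J/K

Entropy is a state function, so ΔS_gas depends only on the end states.
For an isothermal ideal gas ΔS_gas = nR ln(V₂/V₁) = 2.91 × 8.314 × ln(139/28.4) = 38.4 J/K.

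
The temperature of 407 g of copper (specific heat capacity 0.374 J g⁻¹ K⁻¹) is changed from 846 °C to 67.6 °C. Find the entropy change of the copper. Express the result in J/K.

ΔS = -181 J/K

In kelvin: T₁ = 1119.15 K, T₂ = 340.75 K. ΔS = ∫dQ_rev/T = m c ln(T₂/T₁) = 407 × 0.374 × ln(340.75/1119.15) = -181 J/K.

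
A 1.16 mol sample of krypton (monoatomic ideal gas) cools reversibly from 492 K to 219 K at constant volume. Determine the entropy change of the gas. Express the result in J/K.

At constant volume, ΔS = nC_V ln(T₂/T₁) with C_V = 3R/2 = 12.47 J mol⁻¹ K⁻¹.
ΔS = 1.16 × 12.47 × ln(219/492) = -11.7 J/K.

ΔS = -11.7 J/K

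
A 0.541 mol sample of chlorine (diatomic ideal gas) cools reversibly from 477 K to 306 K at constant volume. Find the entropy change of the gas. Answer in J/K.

ΔS = -4.99 J/K

At constant volume, ΔS = nC_V ln(T₂/T₁) with C_V = 5R/2 = 20.79 J mol⁻¹ K⁻¹.
ΔS = 0.541 × 20.79 × ln(306/477) = -4.99 J/K.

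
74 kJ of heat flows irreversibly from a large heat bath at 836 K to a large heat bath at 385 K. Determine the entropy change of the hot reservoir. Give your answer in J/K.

The hot reservoir loses heat Q, so ΔS_hot = −Q/T_H = −74000/836 = -88.5 J/K.

ΔS_hot = -88.5 J/K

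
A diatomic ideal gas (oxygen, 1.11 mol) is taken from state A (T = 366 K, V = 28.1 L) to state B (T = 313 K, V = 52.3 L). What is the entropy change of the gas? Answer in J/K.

ΔS = 2.12 J/K

Entropy is a state function: ΔS = nC_V ln(T₂/T₁) + nR ln(V₂/V₁), with C_V = 5R/2 = 20.79 J mol⁻¹ K⁻¹ for a diatomic ideal gas.
ΔS = 1.11 × [20.79 × ln(313/366) + 8.314 × ln(52.3/28.1)] = 2.12 J/K.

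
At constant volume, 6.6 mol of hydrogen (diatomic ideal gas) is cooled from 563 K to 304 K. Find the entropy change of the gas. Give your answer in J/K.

ΔS = -84.5 J/K

At constant volume, ΔS = nC_V ln(T₂/T₁) with C_V = 5R/2 = 20.79 J mol⁻¹ K⁻¹.
ΔS = 6.6 × 20.79 × ln(304/563) = -84.5 J/K.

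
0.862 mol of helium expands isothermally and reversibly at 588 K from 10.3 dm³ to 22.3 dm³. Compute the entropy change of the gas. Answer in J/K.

ΔS_gas = 5.54 J/K

For an isothermal ideal gas ΔS_gas = nR ln(V₂/V₁) = 0.862 × 8.314 × ln(22.3/10.3) = 5.54 J/K.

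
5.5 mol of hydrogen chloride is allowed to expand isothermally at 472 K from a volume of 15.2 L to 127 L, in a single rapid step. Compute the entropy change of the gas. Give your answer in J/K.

ΔS_gas = 97.1 J/K

Entropy is a state function, so ΔS_gas depends only on the end states.
For an isothermal ideal gas ΔS_gas = nR ln(V₂/V₁) = 5.5 × 8.314 × ln(127/15.2) = 97.1 J/K.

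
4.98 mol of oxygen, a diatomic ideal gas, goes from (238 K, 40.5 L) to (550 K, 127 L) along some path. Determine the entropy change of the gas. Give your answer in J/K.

Entropy is a state function: ΔS = nC_V ln(T₂/T₁) + nR ln(V₂/V₁), with C_V = 5R/2 = 20.79 J mol⁻¹ K⁻¹ for a diatomic ideal gas.
ΔS = 4.98 × [20.79 × ln(550/238) + 8.314 × ln(127/40.5)] = 134 J/K.

ΔS = 134 J/K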